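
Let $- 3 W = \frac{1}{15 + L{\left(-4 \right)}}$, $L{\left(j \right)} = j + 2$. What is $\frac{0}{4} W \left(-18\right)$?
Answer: $0$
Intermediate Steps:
$L{\left(j \right)} = 2 + j$
$W = - \frac{1}{39}$ ($W = - \frac{1}{3 \left(15 + \left(2 - 4\right)\right)} = - \frac{1}{3 \left(15 - 2\right)} = - \frac{1}{3 \cdot 13} = \left(- \frac{1}{3}\right) \frac{1}{13} = - \frac{1}{39} \approx -0.025641$)
$\frac{0}{4} W \left(-18\right) = \frac{0}{4} \left(- \frac{1}{39}\right) \left(-18\right) = 0 \cdot \frac{1}{4} \left(- \frac{1}{39}\right) \left(-18\right) = 0 \left(- \frac{1}{39}\right) \left(-18\right) = 0 \left(-18\right) = 0$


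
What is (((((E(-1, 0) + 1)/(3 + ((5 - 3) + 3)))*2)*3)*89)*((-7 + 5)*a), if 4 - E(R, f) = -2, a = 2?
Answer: -1869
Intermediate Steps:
E(R, f) = 6 (E(R, f) = 4 - 1*(-2) = 4 + 2 = 6)
(((((E(-1, 0) + 1)/(3 + ((5 - 3) + 3)))*2)*3)*89)*((-7 + 5)*a) = (((((6 + 1)/(3 + ((5 - 3) + 3)))*2)*3)*89)*((-7 + 5)*2) = ((((7/(3 + (2 + 3)))*2)*3)*89)*(-2*2) = ((((7/(3 + 5))*2)*3)*89)*(-4) = ((((7/8)*2)*3)*89)*(-4) = (((7/4)*3)*89)*(-4) = ((21/4)*89)*(-4) = (1869/4)*(-4) = -1869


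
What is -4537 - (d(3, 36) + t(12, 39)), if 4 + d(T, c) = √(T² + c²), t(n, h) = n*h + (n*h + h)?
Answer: -5508 - 3*√145 ≈ -5544.1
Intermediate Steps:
t(n, h) = h + 2*h*n (t(n, h) = h*n + (h*n + h) = h*n + (h + h*n) = h + 2*h*n)
d(T, c) = -4 + √(T² + c²)
-4537 - (d(3, 36) + t(12, 39)) = -4537 - ((-4 + √(3² + 36²)) + 39*(1 + 2*12)) = -4537 - ((-4 + √(9 + 1296)) + 39*(1 + 24)) = -4537 - ((-4 + √1305) + 39*25) = -4537 - ((-4 + 3*√145) + 975) = -4537 - (971 + 3*√145) = -4537 + (-971 - 3*√145) = -5508 - 3*√145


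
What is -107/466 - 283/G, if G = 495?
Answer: -184843/230670 ≈ -0.80133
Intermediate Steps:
-107/466 - 283/G = -107/466 - 283/495 = -184843/230670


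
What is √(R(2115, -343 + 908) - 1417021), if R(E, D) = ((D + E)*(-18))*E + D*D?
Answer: 22*I*√213069 ≈ 10155.0*I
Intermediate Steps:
R(E, D) = D² + E*(-18*D - 18*E) (R(E, D) = (-18*D - 18*E)*E + D² = E*(-18*D - 18*E) + D² = D² + E*(-18*D - 18*E))
√(R(2115, -343 + 908) - 1417021) = √(((-343 + 908)² - 18*2115² - 18*(-343 + 908)*2115) - 1417021) = √((565² - 18*4473225 - 18*565*2115) - 1417021) = √((319225 - 80518050 - 21509550) - 1417021) = √(-101708375 - 1417021) = √(-103125396) = 22*I*√213069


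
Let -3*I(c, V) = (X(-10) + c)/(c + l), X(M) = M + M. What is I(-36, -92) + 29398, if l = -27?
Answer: 793738/27 ≈ 29398.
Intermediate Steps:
X(M) = 2*M
I(c, V) = -(-20 + c)/(3*(-27 + c)) (I(c, V) = -(2*(-10) + c)/(3*(c - 27)) = -(-20 + c)/(3*(-27 + c)))
I(-36, -92) + 29398 = (20 - 1*(-36))/(3*(-27 - 36)) + 29398 = (1/3)*(20 + 36)/(-63) + 29398 = (1/3)*(-1/63)*56 + 29398 = -8/27 + 29398 = 793738/27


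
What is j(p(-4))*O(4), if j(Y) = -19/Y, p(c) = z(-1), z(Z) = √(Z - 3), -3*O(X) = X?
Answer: -38*I/3 ≈ -12.667*I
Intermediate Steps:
O(X) = -X/3
z(Z) = √(-3 + Z)
p(c) = 2*I (p(c) = √(-3 - 1) = √(-4) = 2*I)
j(p(-4))*O(4) = (-19*(-I/2))*(-⅓*4) = -(-19)*I/2*(-4/3) = (19*I/2)*(-4/3) = -38*I/3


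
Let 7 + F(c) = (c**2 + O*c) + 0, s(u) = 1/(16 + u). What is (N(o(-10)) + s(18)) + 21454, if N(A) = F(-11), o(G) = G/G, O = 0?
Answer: 733313/34 ≈ 21568.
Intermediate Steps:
o(G) = 1
F(c) = -7 + c**2 (F(c) = -7 + ((c**2 + 0*c) + 0) = -7 + ((c**2 + 0) + 0) = -7 + (c**2 + 0) = -7 + c**2)
N(A) = 114 (N(A) = -7 + (-11)**2 = -7 + 121 = 114)
(N(o(-10)) + s(18)) + 21454 = (114 + 1/(16 + 18)) + 21454 = (114 + 1/34) + 21454 = 3877/34 + 21454 = 733313/34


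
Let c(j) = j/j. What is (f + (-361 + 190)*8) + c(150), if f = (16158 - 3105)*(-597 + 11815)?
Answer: 146427187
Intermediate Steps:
f = 146428554 (f = 13053*11218 = 146428554)
c(j) = 1
(f + (-361 + 190)*8) + c(150) = (146428554 + (-361 + 190)*8) + 1 = (146428554 - 171*8) + 1 = (146428554 - 1368) + 1 = 146427186 + 1 = 146427187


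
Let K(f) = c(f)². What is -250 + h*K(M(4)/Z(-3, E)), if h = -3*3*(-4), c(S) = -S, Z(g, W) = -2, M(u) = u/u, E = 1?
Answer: -241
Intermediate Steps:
M(u) = 1
K(f) = f² (K(f) = (-f)² = f²)
h = 36 (h = -9*(-4) = 36)
-250 + h*K(M(4)/Z(-3, E)) = -250 + 36*(1/(-2))² = -250 + 36*(1*(-½))² = -250 + 36*(-½)² = -250 + 36*(¼) = -250 + 9 = -241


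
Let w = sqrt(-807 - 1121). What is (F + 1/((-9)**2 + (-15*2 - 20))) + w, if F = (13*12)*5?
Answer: 24181/31 + 2*I*sqrt(482) ≈ 780.03 + 43.909*I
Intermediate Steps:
F = 780 (F = 156*5 = 780)
w = 2*I*sqrt(482) (w = sqrt(-1928) = 2*I*sqrt(482) ≈ 43.909*I)
(F + 1/((-9)**2 + (-15*2 - 20))) + w = (780 + 1/((-9)**2 + (-15*2 - 20))) + 2*I*sqrt(482) = (780 + 1/(81 + (-30 - 20))) + 2*I*sqrt(482) = (780 + 1/(81 - 50)) + 2*I*sqrt(482) = (780 + 1/31) + 2*I*sqrt(482) = 24181/31 + 2*I*sqrt(482)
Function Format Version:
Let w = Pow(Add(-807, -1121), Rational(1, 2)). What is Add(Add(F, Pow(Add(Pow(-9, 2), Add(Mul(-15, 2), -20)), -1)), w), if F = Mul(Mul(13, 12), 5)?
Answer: Add(Rational(24181, 31), Mul(2, I, Pow(482, Rational(1, 2)))) ≈ Add(780.03, Mul(43.909, I))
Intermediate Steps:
F = 780 (F = Mul(156, 5) = 780)
w = Mul(2, I, Pow(482, Rational(1, 2))) (w = Pow(-1928, Rational(1, 2)) = Mul(2, I, Pow(482, Rational(1, 2))) ≈ Mul(43.909, I))
Add(Add(F, Pow(Add(Pow(-9, 2), Add(Mul(-15, 2), -20)), -1)), w) = Add(Add(780, Pow(Add(Pow(-9, 2), Add(Mul(-15, 2), -20)), -1)), Mul(2, I, Pow(482, Rational(1, 2)))) = Add(Add(780, Pow(Add(81, Add(-30, -20)), -1)), Mul(2, I, Pow(482, Rational(1, 2)))) = Add(Add(780, Pow(Add(81, -50), -1)), Mul(2, I, Pow(482, Rational(1, 2)))) = Add(Add(780, Pow(31, -1)), Mul(2, I, Pow(482, Rational(1, 2)))) = Add(Add(780, Rational(1, 31)), Mul(2, I, Pow(482, Rational(1, 2)))) = Add(Rational(24181, 31), Mul(2, I, Pow(482, Rational(1, 2))))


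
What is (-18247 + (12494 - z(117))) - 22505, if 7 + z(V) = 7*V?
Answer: -29070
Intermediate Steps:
z(V) = -7 + 7*V
(-18247 + (12494 - z(117))) - 22505 = (-18247 + (12494 - (-7 + 7*117))) - 22505 = (-18247 + (12494 - (-7 + 819))) - 22505 = (-18247 + (12494 - 1*812)) - 22505 = (-18247 + (12494 - 812)) - 22505 = (-18247 + 11682) - 22505 = -6565 - 22505 = -29070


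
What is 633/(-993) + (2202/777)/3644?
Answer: -99449001/156198238 ≈ -0.63668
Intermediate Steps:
633/(-993) + (2202/777)/3644 = 633*(-1/993) + (2202*(1/777))*(1/3644) = -211/331 + (734/259)*(1/3644) = -211/331 + 367/471898 = -99449001/156198238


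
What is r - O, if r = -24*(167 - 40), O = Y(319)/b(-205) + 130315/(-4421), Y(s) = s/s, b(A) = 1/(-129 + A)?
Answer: -11868279/4421 ≈ -2684.5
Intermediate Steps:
Y(s) = 1
O = -1606929/4421 (O = 1/1/(-129 - 205) + 130315/(-4421) = 1/1/(-334) + 130315*(-1/4421) = 1/(-1/334) - 130315/4421 = 1*(-334) - 130315/4421 = -334 - 130315/4421 = -1606929/4421 ≈ -363.48)
r = -3048 (r = -24*127 = -3048)
r - O = -3048 - 1*(-1606929/4421) = -3048 + 1606929/4421 = -11868279/4421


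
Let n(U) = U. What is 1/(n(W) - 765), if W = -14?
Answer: -1/779 ≈ -0.0012837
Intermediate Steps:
1/(n(W) - 765) = 1/(-14 - 765) = 1/(-779) = -1/779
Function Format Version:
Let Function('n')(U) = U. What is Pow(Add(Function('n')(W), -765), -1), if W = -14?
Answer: Rational(-1, 779) ≈ -0.0012837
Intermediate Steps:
Pow(Add(Function('n')(W), -765), -1) = Pow(Add(-14, -765), -1) = Pow(-779, -1) = Rational(-1, 779)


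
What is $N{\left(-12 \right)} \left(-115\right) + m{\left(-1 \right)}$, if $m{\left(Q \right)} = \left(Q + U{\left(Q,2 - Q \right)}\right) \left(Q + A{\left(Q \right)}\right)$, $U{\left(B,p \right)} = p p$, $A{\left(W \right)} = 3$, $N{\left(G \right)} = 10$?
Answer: $-1134$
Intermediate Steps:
$U{\left(B,p \right)} = p^{2}$
$m{\left(Q \right)} = \left(3 + Q\right) \left(Q + \left(2 - Q\right)^{2}\right)$ ($m{\left(Q \right)} = \left(Q + \left(2 - Q\right)^{2}\right) \left(Q + 3\right) = \left(Q + \left(2 - Q\right)^{2}\right) \left(3 + Q\right) = \left(3 + Q\right) \left(Q + \left(2 - Q\right)^{2}\right)$)
$N{\left(-12 \right)} \left(-115\right) + m{\left(-1 \right)} = 10 \left(-115\right) + \left(12 + \left(-1\right)^{3} - -5\right) = -1150 + \left(12 - 1 + 5\right) = -1150 + 16 = -1134$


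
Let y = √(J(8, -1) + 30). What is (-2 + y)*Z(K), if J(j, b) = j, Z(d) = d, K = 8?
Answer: -16 + 8*√38 ≈ 33.315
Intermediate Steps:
y = √38 (y = √(8 + 30) = √38 ≈ 6.1644)
(-2 + y)*Z(K) = (-2 + √38)*8 = -16 + 8*√38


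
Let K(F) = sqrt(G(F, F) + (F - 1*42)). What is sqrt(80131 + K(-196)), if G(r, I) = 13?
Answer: sqrt(80131 + 15*I) ≈ 283.07 + 0.026*I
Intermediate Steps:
K(F) = sqrt(-29 + F) (K(F) = sqrt(13 + (F - 1*42)) = sqrt(13 + (F - 42)) = sqrt(13 + (-42 + F)) = sqrt(-29 + F))
sqrt(80131 + K(-196)) = sqrt(80131 + sqrt(-29 - 196)) = sqrt(80131 + sqrt(-225)) = sqrt(80131 + 15*I)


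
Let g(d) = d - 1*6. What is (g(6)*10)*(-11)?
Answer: 0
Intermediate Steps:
g(d) = -6 + d (g(d) = d - 6 = -6 + d)
(g(6)*10)*(-11) = ((-6 + 6)*10)*(-11) = (0*10)*(-11) = 0*(-11) = 0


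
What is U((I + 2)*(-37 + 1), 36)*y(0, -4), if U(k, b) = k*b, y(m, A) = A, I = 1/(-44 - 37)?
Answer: 10304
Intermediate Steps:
I = -1/81 (I = 1/(-81) = -1/81 ≈ -0.012346)
U(k, b) = b*k
U((I + 2)*(-37 + 1), 36)*y(0, -4) = (36*((-1/81 + 2)*(-37 + 1)))*(-4) = (36*((161/81)*(-36)))*(-4) = (36*(-644/9))*(-4) = -2576*(-4) = 10304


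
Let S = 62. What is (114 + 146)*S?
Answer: 16120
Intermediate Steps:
(114 + 146)*S = (114 + 146)*62 = 260*62 = 16120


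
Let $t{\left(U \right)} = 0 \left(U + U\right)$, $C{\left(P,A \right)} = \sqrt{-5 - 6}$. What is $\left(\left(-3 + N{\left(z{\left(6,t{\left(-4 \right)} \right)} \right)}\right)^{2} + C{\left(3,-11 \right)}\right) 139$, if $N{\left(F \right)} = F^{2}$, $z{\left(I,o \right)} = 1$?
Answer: $556 + 139 i \sqrt{11} \approx 556.0 + 461.01 i$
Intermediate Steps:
$C{\left(P,A \right)} = i \sqrt{11}$ ($C{\left(P,A \right)} = \sqrt{-11} = i \sqrt{11}$)
$t{\left(U \right)} = 0$ ($t{\left(U \right)} = 0 \cdot 2 U = 0$)
$\left(\left(-3 + N{\left(z{\left(6,t{\left(-4 \right)} \right)} \right)}\right)^{2} + C{\left(3,-11 \right)}\right) 139 = \left(\left(-3 + 1^{2}\right)^{2} + i \sqrt{11}\right) 139 = \left(\left(-3 + 1\right)^{2} + i \sqrt{11}\right) 139 = \left(\left(-2\right)^{2} + i \sqrt{11}\right) 139 = \left(4 + i \sqrt{11}\right) 139 = 556 + 139 i \sqrt{11}$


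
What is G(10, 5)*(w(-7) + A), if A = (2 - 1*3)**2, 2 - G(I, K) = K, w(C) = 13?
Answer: -42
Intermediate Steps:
G(I, K) = 2 - K
A = 1 (A = (2 - 3)**2 = (-1)**2 = 1)
G(10, 5)*(w(-7) + A) = (2 - 1*5)*(13 + 1) = (2 - 5)*14 = -3*14 = -42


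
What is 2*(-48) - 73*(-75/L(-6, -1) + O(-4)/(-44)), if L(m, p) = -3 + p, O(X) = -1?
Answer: -32261/22 ≈ -1466.4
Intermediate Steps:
2*(-48) - 73*(-75/L(-6, -1) + O(-4)/(-44)) = 2*(-48) - 73*(-75/(-3 - 1) - 1/(-44)) = -96 - 73*(-75/(-4) - 1*(-1/44)) = -96 - 73*(-75*(-1/4) + 1/44) = -96 - 73*(75/4 + 1/44) = -96 - 73*413/22 = -96 - 30149/22 = -32261/22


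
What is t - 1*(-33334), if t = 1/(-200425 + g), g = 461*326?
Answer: 1671333425/50139 ≈ 33334.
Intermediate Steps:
g = 150286
t = -1/50139 (t = 1/(-200425 + 150286) = 1/(-50139) = -1/50139 ≈ -1.9945e-5)
t - 1*(-33334) = -1/50139 - 1*(-33334) = -1/50139 + 33334 = 1671333425/50139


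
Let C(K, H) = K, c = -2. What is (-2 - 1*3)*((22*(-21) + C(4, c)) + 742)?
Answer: -1420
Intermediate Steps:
(-2 - 1*3)*((22*(-21) + C(4, c)) + 742) = (-2 - 1*3)*((22*(-21) + 4) + 742) = (-2 - 3)*((-462 + 4) + 742) = -5*(-458 + 742) = -5*284 = -1420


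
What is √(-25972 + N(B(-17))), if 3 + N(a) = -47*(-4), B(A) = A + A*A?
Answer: I*√25787 ≈ 160.58*I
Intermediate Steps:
B(A) = A + A²
N(a) = 185 (N(a) = -3 - 47*(-4) = -3 + 188 = 185)
√(-25972 + N(B(-17))) = √(-25972 + 185) = √(-25787) = I*√25787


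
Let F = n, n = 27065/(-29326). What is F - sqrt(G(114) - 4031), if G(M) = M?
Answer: -27065/29326 - I*sqrt(3917) ≈ -0.9229 - 62.586*I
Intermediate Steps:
n = -27065/29326 (n = 27065*(-1/29326) = -27065/29326 ≈ -0.92290)
F = -27065/29326 ≈ -0.92290
F - sqrt(G(114) - 4031) = -27065/29326 - sqrt(114 - 4031) = -27065/29326 - sqrt(-3917) = -27065/29326 - I*sqrt(3917)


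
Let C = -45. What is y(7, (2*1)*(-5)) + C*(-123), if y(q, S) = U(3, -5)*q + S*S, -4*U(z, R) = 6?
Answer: 11249/2 ≈ 5624.5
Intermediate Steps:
U(z, R) = -3/2 (U(z, R) = -¼*6 = -3/2)
y(q, S) = S² - 3*q/2 (y(q, S) = -3*q/2 + S*S = -3*q/2 + S² = S² - 3*q/2)
y(7, (2*1)*(-5)) + C*(-123) = (((2*1)*(-5))² - 3/2*7) - 45*(-123) = ((2*(-5))² - 21/2) + 5535 = ((-10)² - 21/2) + 5535 = (100 - 21/2) + 5535 = 179/2 + 5535 = 11249/2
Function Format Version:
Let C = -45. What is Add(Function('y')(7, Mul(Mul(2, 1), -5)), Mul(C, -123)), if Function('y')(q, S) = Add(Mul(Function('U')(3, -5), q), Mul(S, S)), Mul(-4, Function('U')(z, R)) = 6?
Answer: Rational(11249, 2) ≈ 5624.5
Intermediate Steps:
Function('U')(z, R) = Rational(-3, 2) (Function('U')(z, R) = Mul(Rational(-1, 4), 6) = Rational(-3, 2))
Function('y')(q, S) = Add(Pow(S, 2), Mul(Rational(-3, 2), q)) (Function('y')(q, S) = Add(Mul(Rational(-3, 2), q), Mul(S, S)) = Add(Mul(Rational(-3, 2), q), Pow(S, 2)) = Add(Pow(S, 2), Mul(Rational(-3, 2), q)))
Add(Function('y')(7, Mul(Mul(2, 1), -5)), Mul(C, -123)) = Add(Add(Pow(Mul(Mul(2, 1), -5), 2), Mul(Rational(-3, 2), 7)), Mul(-45, -123)) = Add(Add(Pow(Mul(2, -5), 2), Rational(-21, 2)), 5535) = Add(Add(Pow(-10, 2), Rational(-21, 2)), 5535) = Add(Add(100, Rational(-21, 2)), 5535) = Add(Rational(179, 2), 5535) = Rational(11249, 2)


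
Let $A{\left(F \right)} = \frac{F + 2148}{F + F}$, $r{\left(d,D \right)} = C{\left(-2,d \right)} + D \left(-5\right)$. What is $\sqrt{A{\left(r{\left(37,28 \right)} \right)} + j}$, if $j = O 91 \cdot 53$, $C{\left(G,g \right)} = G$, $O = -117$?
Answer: $\frac{5 i \sqrt{455140246}}{142} \approx 751.2 i$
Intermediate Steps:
$r{\left(d,D \right)} = -2 - 5 D$ ($r{\left(d,D \right)} = -2 + D \left(-5\right) = -2 - 5 D$)
$A{\left(F \right)} = \frac{2148 + F}{2 F}$
$j = -564291$ ($j = \left(-117\right) 91 \cdot 53 = \left(-10647\right) 53 = -564291$)
$\sqrt{A{\left(r{\left(37,28 \right)} \right)} + j} = \sqrt{\frac{2148 - 142}{2 \left(-2 - 140\right)} - 564291} = \sqrt{\frac{2148 - 142}{2 \left(-142\right)} - 564291} = \sqrt{\frac{1}{2} \left(- \frac{1}{142}\right) 2006 - 564291} = \sqrt{- \frac{1003}{142} - 564291} = \sqrt{- \frac{80130325}{142}} = \frac{5 i \sqrt{455140246}}{142}$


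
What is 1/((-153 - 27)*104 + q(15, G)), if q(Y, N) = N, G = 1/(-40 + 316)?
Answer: -276/5166719 ≈ -5.3419e-5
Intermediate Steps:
G = 1/276 ≈ 0.0036232
1/((-153 - 27)*104 + q(15, G)) = 1/((-153 - 27)*104 + 1/276) = 1/(-180*104 + 1/276) = 1/(-18720 + 1/276) = 1/(-5166719/276) = -276/5166719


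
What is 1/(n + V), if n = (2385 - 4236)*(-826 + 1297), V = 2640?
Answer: -1/869181 ≈ -1.1505e-6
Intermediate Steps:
n = -871821 (n = -1851*471 = -871821)
1/(n + V) = 1/(-871821 + 2640) = 1/(-869181) = -1/869181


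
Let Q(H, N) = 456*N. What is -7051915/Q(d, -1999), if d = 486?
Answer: 7051915/911544 ≈ 7.7362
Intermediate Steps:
-7051915/Q(d, -1999) = -7051915/(456*(-1999)) = -7051915/(-911544) = -7051915*(-1/911544) = 7051915/911544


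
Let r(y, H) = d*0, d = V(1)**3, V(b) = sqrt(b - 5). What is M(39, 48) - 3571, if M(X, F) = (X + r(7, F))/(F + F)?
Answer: -114259/32 ≈ -3570.6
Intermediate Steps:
V(b) = sqrt(-5 + b)
d = -8*I (d = (sqrt(-5 + 1))**3 = (sqrt(-4))**3 = (2*I)**3 = -8*I ≈ -8.0*I)
r(y, H) = 0 (r(y, H) = -8*I*0 = 0)
M(X, F) = X/(2*F) (M(X, F) = (X + 0)/(F + F) = X/((2*F)) = X*(1/(2*F)) = X/(2*F))
M(39, 48) - 3571 = (1/2)*39/48 - 3571 = (1/2)*39*(1/48) - 3571 = 13/32 - 3571 = -114259/32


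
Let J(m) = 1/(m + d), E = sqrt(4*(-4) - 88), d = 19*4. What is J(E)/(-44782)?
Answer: I/(89564*(sqrt(26) - 38*I)) ≈ -2.8862e-7 + 3.8729e-8*I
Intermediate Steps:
d = 76
E = 2*I*sqrt(26) (E = sqrt(-16 - 88) = sqrt(-104) = 2*I*sqrt(26) ≈ 10.198*I)
J(m) = 1/(76 + m) (J(m) = 1/(m + 76) = 1/(76 + m))
J(E)/(-44782) = 1/((76 + 2*I*sqrt(26))*(-44782)) = -1/44782/(76 + 2*I*sqrt(26)) = -1/(44782*(76 + 2*I*sqrt(26)))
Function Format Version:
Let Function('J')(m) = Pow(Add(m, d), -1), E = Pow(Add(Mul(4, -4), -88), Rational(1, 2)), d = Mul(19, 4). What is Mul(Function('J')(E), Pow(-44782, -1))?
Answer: Mul(Rational(1, 89564), I, Pow(Add(Pow(26, Rational(1, 2)), Mul(-38, I)), -1)) ≈ Add(-2.8862e-7, Mul(3.8729e-8, I))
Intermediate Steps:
d = 76
E = Mul(2, I, Pow(26, Rational(1, 2))) (E = Pow(Add(-16, -88), Rational(1, 2)) = Pow(-104, Rational(1, 2)) = Mul(2, I, Pow(26, Rational(1, 2))) ≈ Mul(10.198, I))
Function('J')(m) = Pow(Add(76, m), -1) (Function('J')(m) = Pow(Add(m, 76), -1) = Pow(Add(76, m), -1))
Mul(Function('J')(E), Pow(-44782, -1)) = Mul(Pow(Add(76, Mul(2, I, Pow(26, Rational(1, 2)))), -1), Pow(-44782, -1)) = Mul(Pow(Add(76, Mul(2, I, Pow(26, Rational(1, 2)))), -1), Rational(-1, 44782)) = Mul(Rational(-1, 44782), Pow(Add(76, Mul(2, I, Pow(26, Rational(1, 2)))), -1))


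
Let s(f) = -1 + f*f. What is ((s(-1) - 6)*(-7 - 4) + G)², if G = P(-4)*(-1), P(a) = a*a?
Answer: 2500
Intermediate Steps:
P(a) = a²
s(f) = -1 + f²
G = -16 (G = (-4)²*(-1) = 16*(-1) = -16)
((s(-1) - 6)*(-7 - 4) + G)² = (((-1 + (-1)²) - 6)*(-7 - 4) - 16)² = (((-1 + 1) - 6)*(-11) - 16)² = ((0 - 6)*(-11) - 16)² = (-6*(-11) - 16)² = (66 - 16)² = 50² = 2500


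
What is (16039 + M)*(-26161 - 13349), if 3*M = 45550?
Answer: -1233594390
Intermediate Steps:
M = 45550/3 (M = (⅓)*45550 = 45550/3 ≈ 15183.)
(16039 + M)*(-26161 - 13349) = (16039 + 45550/3)*(-26161 - 13349) = (93667/3)*(-39510) = -1233594390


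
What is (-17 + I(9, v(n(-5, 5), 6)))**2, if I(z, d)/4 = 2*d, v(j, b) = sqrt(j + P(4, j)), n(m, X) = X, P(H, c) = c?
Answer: 929 - 272*sqrt(10) ≈ 68.860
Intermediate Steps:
v(j, b) = sqrt(2)*sqrt(j) (v(j, b) = sqrt(j + j) = sqrt(2*j) = sqrt(2)*sqrt(j))
I(z, d) = 8*d (I(z, d) = 4*(2*d) = 8*d)
(-17 + I(9, v(n(-5, 5), 6)))**2 = (-17 + 8*(sqrt(2)*sqrt(5)))**2 = (-17 + 8*sqrt(10))**2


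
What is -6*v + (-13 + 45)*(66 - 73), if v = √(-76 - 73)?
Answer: -224 - 6*I*√149 ≈ -224.0 - 73.239*I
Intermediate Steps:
v = I*√149 (v = √(-149) = I*√149 ≈ 12.207*I)
-6*v + (-13 + 45)*(66 - 73) = -6*I*√149 + (-13 + 45)*(66 - 73) = -6*I*√149 + 32*(-7) = -6*I*√149 - 224 = -224 - 6*I*√149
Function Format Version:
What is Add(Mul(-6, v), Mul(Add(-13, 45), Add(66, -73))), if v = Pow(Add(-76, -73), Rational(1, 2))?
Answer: Add(-224, Mul(-6, I, Pow(149, Rational(1, 2)))) ≈ Add(-224.00, Mul(-73.239, I))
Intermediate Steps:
v = Mul(I, Pow(149, Rational(1, 2))) (v = Pow(-149, Rational(1, 2)) = Mul(I, Pow(149, Rational(1, 2))) ≈ Mul(12.207, I))
Add(Mul(-6, v), Mul(Add(-13, 45), Add(66, -73))) = Add(Mul(-6, Mul(I, Pow(149, Rational(1, 2)))), Mul(Add(-13, 45), Add(66, -73))) = Add(Mul(-6, I, Pow(149, Rational(1, 2))), Mul(32, -7)) = Add(Mul(-6, I, Pow(149, Rational(1, 2))), -224) = Add(-224, Mul(-6, I, Pow(149, Rational(1, 2))))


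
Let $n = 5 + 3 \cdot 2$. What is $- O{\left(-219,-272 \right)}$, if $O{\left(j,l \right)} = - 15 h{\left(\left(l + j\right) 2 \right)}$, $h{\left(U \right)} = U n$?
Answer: $-162030$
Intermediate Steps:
$n = 11$ ($n = 5 + 6 = 11$)
$h{\left(U \right)} = 11 U$ ($h{\left(U \right)} = U 11 = 11 U$)
$O{\left(j,l \right)} = - 330 j - 330 l$ ($O{\left(j,l \right)} = - 15 \cdot 11 \left(l + j\right) 2 = - 15 \cdot 11 \left(j + l\right) 2 = - 15 \cdot 11 \left(2 j + 2 l\right) = - 15 \left(22 j + 22 l\right) = - 330 j - 330 l$)
$- O{\left(-219,-272 \right)} = - (\left(-330\right) \left(-219\right) - -89760) = - (72270 + 89760) = \left(-1\right) 162030 = -162030$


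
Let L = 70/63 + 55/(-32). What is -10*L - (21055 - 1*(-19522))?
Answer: -5842213/144 ≈ -40571.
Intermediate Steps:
L = -175/288 (L = 70*(1/63) + 55*(-1/32) = 10/9 - 55/32 = -175/288 ≈ -0.60764)
-10*L - (21055 - 1*(-19522)) = -10*(-175/288) - (21055 - 1*(-19522)) = 875/144 - (21055 + 19522) = 875/144 - 1*40577 = 875/144 - 40577 = -5842213/144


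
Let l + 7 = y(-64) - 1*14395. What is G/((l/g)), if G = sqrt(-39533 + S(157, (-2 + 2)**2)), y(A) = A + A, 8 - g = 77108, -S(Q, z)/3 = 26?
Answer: 7710*I*sqrt(39611)/1453 ≈ 1056.1*I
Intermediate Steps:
S(Q, z) = -78 (S(Q, z) = -3*26 = -78)
g = -77100 (g = 8 - 1*77108 = 8 - 77108 = -77100)
y(A) = 2*A
G = I*sqrt(39611) (G = sqrt(-39533 - 78) = sqrt(-39611) = I*sqrt(39611) ≈ 199.03*I)
l = -14530 (l = -7 + (2*(-64) - 1*14395) = -7 + (-128 - 14395) = -7 - 14523 = -14530)
G/((l/g)) = (I*sqrt(39611))/((-14530/(-77100))) = (I*sqrt(39611))/((-14530*(-1/77100))) = (I*sqrt(39611))/(1453/7710) = (I*sqrt(39611))*(7710/1453) = 7710*I*sqrt(39611)/1453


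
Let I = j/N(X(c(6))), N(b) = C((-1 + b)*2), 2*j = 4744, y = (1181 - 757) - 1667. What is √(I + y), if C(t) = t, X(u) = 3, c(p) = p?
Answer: 5*I*√26 ≈ 25.495*I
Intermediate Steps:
y = -1243 (y = 424 - 1667 = -1243)
j = 2372 (j = (½)*4744 = 2372)
N(b) = -2 + 2*b (N(b) = (-1 + b)*2 = -2 + 2*b)
I = 593 (I = 2372/(-2 + 2*3) = 2372/(-2 + 6) = 2372/4 = 2372*(¼) = 593)
√(I + y) = √(593 - 1243) = √(-650) = 5*I*√26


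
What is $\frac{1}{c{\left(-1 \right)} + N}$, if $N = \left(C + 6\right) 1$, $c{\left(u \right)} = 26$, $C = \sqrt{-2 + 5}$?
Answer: $\frac{32}{1021} - \frac{\sqrt{3}}{1021} \approx 0.029645$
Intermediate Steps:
$C = \sqrt{3} \approx 1.732$
$N = 6 + \sqrt{3}$ ($N = \left(\sqrt{3} + 6\right) 1 = \left(6 + \sqrt{3}\right) 1 = 6 + \sqrt{3} \approx 7.732$)
$\frac{1}{c{\left(-1 \right)} + N} = \frac{1}{26 + \left(6 + \sqrt{3}\right)} = \frac{1}{32 + \sqrt{3}}$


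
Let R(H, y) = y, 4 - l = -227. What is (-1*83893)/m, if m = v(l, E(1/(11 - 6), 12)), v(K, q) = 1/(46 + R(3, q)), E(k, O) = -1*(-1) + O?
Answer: -4949687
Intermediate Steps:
l = 231 (l = 4 - 1*(-227) = 4 + 227 = 231)
E(k, O) = 1 + O
v(K, q) = 1/(46 + q)
m = 1/59 (m = 1/(46 + (1 + 12)) = 1/(46 + 13) = 1/59 ≈ 0.016949)
(-1*83893)/m = (-1*83893)/(1/59) = -83893*59 = -4949687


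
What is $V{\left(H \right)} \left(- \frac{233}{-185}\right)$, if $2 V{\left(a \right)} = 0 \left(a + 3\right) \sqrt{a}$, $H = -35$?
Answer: $0$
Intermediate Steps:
$V{\left(a \right)} = 0$ ($V{\left(a \right)} = \frac{0 \left(a + 3\right) \sqrt{a}}{2} = \frac{0 \left(3 + a\right) \sqrt{a}}{2} = \frac{0 \sqrt{a}}{2} = \frac{1}{2} \cdot 0 = 0$)
$V{\left(H \right)} \left(- \frac{233}{-185}\right) = 0 \left(- \frac{233}{-185}\right) = 0 \left(\left(-233\right) \left(- \frac{1}{185}\right)\right) = 0 \cdot \frac{233}{185} = 0$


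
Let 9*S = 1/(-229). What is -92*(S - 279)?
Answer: 52901840/2061 ≈ 25668.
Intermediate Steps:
S = -1/2061 (S = (⅑)/(-229) = (⅑)*(-1/229) = -1/2061 ≈ -0.00048520)
-92*(S - 279) = -92*(-1/2061 - 279) = -92*(-575020/2061) = 52901840/2061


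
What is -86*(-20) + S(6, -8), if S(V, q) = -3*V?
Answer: 1702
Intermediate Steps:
-86*(-20) + S(6, -8) = -86*(-20) - 3*6 = 1720 - 18 = 1702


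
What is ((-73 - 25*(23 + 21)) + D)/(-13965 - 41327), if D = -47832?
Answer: 49005/55292 ≈ 0.88629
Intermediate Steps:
((-73 - 25*(23 + 21)) + D)/(-13965 - 41327) = ((-73 - 25*(23 + 21)) - 47832)/(-13965 - 41327) = ((-73 - 25*44) - 47832)/(-55292) = ((-73 - 1100) - 47832)*(-1/55292) = (-1173 - 47832)*(-1/55292) = -49005*(-1/55292) = 49005/55292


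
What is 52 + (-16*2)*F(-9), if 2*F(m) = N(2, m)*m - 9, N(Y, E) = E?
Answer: -1100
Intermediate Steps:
F(m) = -9/2 + m²/2 (F(m) = (m*m - 9)/2 = (m² - 9)/2 = (-9 + m²)/2 = -9/2 + m²/2)
52 + (-16*2)*F(-9) = 52 + (-16*2)*(-9/2 + (½)*(-9)²) = 52 - 32*(-9/2 + (½)*81) = 52 - 32*(-9/2 + 81/2) = 52 - 32*36 = 52 - 1152 = -1100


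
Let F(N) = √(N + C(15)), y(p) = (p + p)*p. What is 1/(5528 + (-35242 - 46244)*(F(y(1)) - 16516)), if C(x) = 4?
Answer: 168228538/226406723000963405 + 40743*√6/905626892003853620 ≈ 7.4315e-10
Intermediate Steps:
y(p) = 2*p² (y(p) = (2*p)*p = 2*p²)
F(N) = √(4 + N) (F(N) = √(N + 4) = √(4 + N))
1/(5528 + (-35242 - 46244)*(F(y(1)) - 16516)) = 1/(5528 + (-35242 - 46244)*(√(4 + 2*1²) - 16516)) = 1/(5528 - 81486*(√(4 + 2*1) - 16516)) = 1/(5528 - 81486*(√(4 + 2) - 16516)) = 1/(5528 - 81486*(√6 - 16516)) = 1/(5528 - 81486*(-16516 + √6)) = 1/(5528 + (1345822776 - 81486*√6)) = 1/(1345828304 - 81486*√6)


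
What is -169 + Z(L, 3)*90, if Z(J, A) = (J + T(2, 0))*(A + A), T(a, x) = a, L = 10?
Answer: 6311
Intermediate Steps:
Z(J, A) = 2*A*(2 + J) (Z(J, A) = (J + 2)*(A + A) = (2 + J)*(2*A) = 2*A*(2 + J))
-169 + Z(L, 3)*90 = -169 + (2*3*(2 + 10))*90 = -169 + (2*3*12)*90 = -169 + 72*90 = -169 + 6480 = 6311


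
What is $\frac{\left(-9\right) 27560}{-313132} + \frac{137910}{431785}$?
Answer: $\frac{7514199276}{6760285031} \approx 1.1115$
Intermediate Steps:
$\frac{\left(-9\right) 27560}{-313132} + \frac{137910}{431785} = \left(-248040\right) \left(- \frac{1}{313132}\right) + 137910 \cdot \frac{1}{431785} = \frac{62010}{78283} + \frac{27582}{86357} = \frac{7514199276}{6760285031}$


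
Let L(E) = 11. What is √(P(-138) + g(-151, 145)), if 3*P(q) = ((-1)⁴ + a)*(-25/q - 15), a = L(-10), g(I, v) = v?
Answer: 13*√2415/69 ≈ 9.2588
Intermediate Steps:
a = 11
P(q) = -60 - 100/q (P(q) = (((-1)⁴ + 11)*(-25/q - 15))/3 = ((1 + 11)*(-15 - 25/q))/3 = (12*(-15 - 25/q))/3 = (-180 - 300/q)/3 = -60 - 100/q)
√(P(-138) + g(-151, 145)) = √((-60 - 100/(-138)) + 145) = √((-60 - 100*(-1/138)) + 145) = √((-60 + 50/69) + 145) = √(-4090/69 + 145) = √(5915/69) = 13*√2415/69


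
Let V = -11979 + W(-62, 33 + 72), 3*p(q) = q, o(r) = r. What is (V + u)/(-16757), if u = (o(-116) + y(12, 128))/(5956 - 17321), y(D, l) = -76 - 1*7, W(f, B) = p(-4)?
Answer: 408468868/571329915 ≈ 0.71494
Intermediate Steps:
p(q) = q/3
W(f, B) = -4/3 (W(f, B) = (⅓)*(-4) = -4/3)
y(D, l) = -83 (y(D, l) = -76 - 7 = -83)
u = 199/11365 (u = (-116 - 83)/(5956 - 17321) = -199/(-11365) = -199*(-1/11365) = 199/11365 ≈ 0.017510)
V = -35941/3 (V = -11979 - 4/3 = -35941/3 ≈ -11980.)
(V + u)/(-16757) = (-35941/3 + 199/11365)/(-16757) = -408468868/34095*(-1/16757) = 408468868/571329915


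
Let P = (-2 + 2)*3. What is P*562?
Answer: 0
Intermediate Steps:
P = 0 (P = 0*3 = 0)
P*562 = 0*562 = 0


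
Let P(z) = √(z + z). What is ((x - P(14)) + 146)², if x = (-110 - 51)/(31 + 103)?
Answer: 376979177/17956 - 38806*√7/67 ≈ 19462.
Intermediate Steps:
P(z) = √2*√z (P(z) = √(2*z) = √2*√z)
x = -161/134 ≈ -1.2015
((x - P(14)) + 146)² = ((-161/134 - √2*√14) + 146)² = ((-161/134 - 2*√7) + 146)² = (19403/134 - 2*√7)²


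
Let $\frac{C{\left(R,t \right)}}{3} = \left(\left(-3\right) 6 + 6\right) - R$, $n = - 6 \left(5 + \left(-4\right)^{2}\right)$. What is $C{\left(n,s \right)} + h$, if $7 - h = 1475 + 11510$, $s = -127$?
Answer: $-12636$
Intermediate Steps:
$n = -126$ ($n = - 6 \left(5 + 16\right) = \left(-6\right) 21 = -126$)
$h = -12978$ ($h = 7 - \left(1475 + 11510\right) = 7 - 12985 = -12978$)
$C{\left(R,t \right)} = -36 - 3 R$ ($C{\left(R,t \right)} = 3 \left(\left(\left(-3\right) 6 + 6\right) - R\right) = 3 \left(\left(-18 + 6\right) - R\right) = 3 \left(-12 - R\right) = -36 - 3 R$)
$C{\left(n,s \right)} + h = \left(-36 - -378\right) - 12978 = \left(-36 + 378\right) - 12978 = 342 - 12978 = -12636$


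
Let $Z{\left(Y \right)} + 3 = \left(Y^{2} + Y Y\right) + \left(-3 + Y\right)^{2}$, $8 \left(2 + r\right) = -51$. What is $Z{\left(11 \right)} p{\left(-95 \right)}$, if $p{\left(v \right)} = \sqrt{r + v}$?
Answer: $\frac{303 i \sqrt{1654}}{4} \approx 3080.7 i$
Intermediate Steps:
$r = - \frac{67}{8}$ ($r = -2 + \frac{1}{8} \left(-51\right) = -2 - \frac{51}{8} = - \frac{67}{8} \approx -8.375$)
$Z{\left(Y \right)} = -3 + \left(-3 + Y\right)^{2} + 2 Y^{2}$ ($Z{\left(Y \right)} = -3 + \left(\left(Y^{2} + Y Y\right) + \left(-3 + Y\right)^{2}\right) = -3 + \left(\left(Y^{2} + Y^{2}\right) + \left(-3 + Y\right)^{2}\right) = -3 + \left(2 Y^{2} + \left(-3 + Y\right)^{2}\right) = -3 + \left(\left(-3 + Y\right)^{2} + 2 Y^{2}\right) = -3 + \left(-3 + Y\right)^{2} + 2 Y^{2}$)
$p{\left(v \right)} = \sqrt{- \frac{67}{8} + v}$
$Z{\left(11 \right)} p{\left(-95 \right)} = \left(6 - 66 + 3 \cdot 11^{2}\right) \frac{\sqrt{-134 + 16 \left(-95\right)}}{4} = \left(6 - 66 + 3 \cdot 121\right) \frac{\sqrt{-134 - 1520}}{4} = \left(6 - 66 + 363\right) \frac{\sqrt{-1654}}{4} = 303 \frac{i \sqrt{1654}}{4} = \frac{303 i \sqrt{1654}}{4}$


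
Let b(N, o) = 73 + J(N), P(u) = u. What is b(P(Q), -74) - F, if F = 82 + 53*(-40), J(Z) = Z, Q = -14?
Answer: 2097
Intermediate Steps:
b(N, o) = 73 + N
F = -2038 (F = 82 - 2120 = -2038)
b(P(Q), -74) - F = (73 - 14) - 1*(-2038) = 59 + 2038 = 2097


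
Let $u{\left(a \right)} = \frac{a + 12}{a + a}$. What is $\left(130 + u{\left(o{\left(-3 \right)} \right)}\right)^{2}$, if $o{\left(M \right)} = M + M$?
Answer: $\frac{67081}{4} \approx 16770.0$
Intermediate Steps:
$o{\left(M \right)} = 2 M$
$u{\left(a \right)} = \frac{12 + a}{2 a}$
$\left(130 + u{\left(o{\left(-3 \right)} \right)}\right)^{2} = \left(130 + \frac{12 + 2 \left(-3\right)}{2 \cdot 2 \left(-3\right)}\right)^{2} = \left(130 + \frac{12 - 6}{2 \left(-6\right)}\right)^{2} = \left(130 + \frac{1}{2} \left(- \frac{1}{6}\right) 6\right)^{2} = \left(130 - \frac{1}{2}\right)^{2} = \left(\frac{259}{2}\right)^{2} = \frac{67081}{4}$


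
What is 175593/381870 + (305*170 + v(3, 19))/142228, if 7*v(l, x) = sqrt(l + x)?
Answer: 1865591696/2263025265 + sqrt(22)/995596 ≈ 0.82438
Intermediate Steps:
v(l, x) = sqrt(l + x)/7
175593/381870 + (305*170 + v(3, 19))/142228 = 175593/381870 + (305*170 + sqrt(3 + 19)/7)/142228 = 175593*(1/381870) + (51850 + sqrt(22)/7)*(1/142228) = 58531/127290 + (25925/71114 + sqrt(22)/995596) = 1865591696/2263025265 + sqrt(22)/995596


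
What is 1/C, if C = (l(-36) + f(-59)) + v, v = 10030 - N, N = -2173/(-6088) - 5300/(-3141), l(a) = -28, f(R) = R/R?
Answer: 19122408/191242355431 ≈ 9.9990e-5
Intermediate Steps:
f(R) = 1
N = 39091793/19122408 (N = -2173*(-1/6088) - 5300*(-1/3141) = 2173/6088 + 5300/3141 = 39091793/19122408 ≈ 2.0443)
v = 191758660447/19122408 (v = 10030 - 1*39091793/19122408 = 10030 - 39091793/19122408 = 191758660447/19122408 ≈ 10028.)
C = 191242355431/19122408 (C = (-28 + 1) + 191758660447/19122408 = -27 + 191758660447/19122408 = 191242355431/19122408 ≈ 10001.)
1/C = 1/(191242355431/19122408) = 19122408/191242355431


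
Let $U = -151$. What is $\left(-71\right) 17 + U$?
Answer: $-1358$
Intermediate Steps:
$\left(-71\right) 17 + U = \left(-71\right) 17 - 151 = -1207 - 151 = -1358$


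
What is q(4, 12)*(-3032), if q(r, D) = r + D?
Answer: -48512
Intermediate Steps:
q(r, D) = D + r
q(4, 12)*(-3032) = (12 + 4)*(-3032) = 16*(-3032) = -48512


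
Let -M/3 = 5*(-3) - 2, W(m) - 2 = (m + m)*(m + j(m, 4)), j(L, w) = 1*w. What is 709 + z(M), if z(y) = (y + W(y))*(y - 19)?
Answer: 181925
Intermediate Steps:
j(L, w) = w
W(m) = 2 + 2*m*(4 + m) (W(m) = 2 + (m + m)*(m + 4) = 2 + (2*m)*(4 + m) = 2 + 2*m*(4 + m))
M = 51 (M = -3*(5*(-3) - 2) = -3*(-15 - 2) = -3*(-17) = 51)
z(y) = (-19 + y)*(2 + 2*y**2 + 9*y) (z(y) = (y + (2 + 2*y**2 + 8*y))*(y - 19) = (2 + 2*y**2 + 9*y)*(-19 + y) = (-19 + y)*(2 + 2*y**2 + 9*y))
709 + z(M) = 709 + (-38 - 169*51 - 29*51**2 + 2*51**3) = 709 + (-38 - 8619 - 29*2601 + 2*132651) = 709 + (-38 - 8619 - 75429 + 265302) = 709 + 181216 = 181925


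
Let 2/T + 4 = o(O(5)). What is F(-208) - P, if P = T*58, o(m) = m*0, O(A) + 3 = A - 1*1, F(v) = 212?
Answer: 241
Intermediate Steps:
O(A) = -4 + A (O(A) = -3 + (A - 1*1) = -3 + (A - 1) = -3 + (-1 + A) = -4 + A)
o(m) = 0
T = -½ (T = 2/(-4 + 0) = 2/(-4) = 2*(-¼) = -½ ≈ -0.50000)
P = -29 (P = -½*58 = -29)
F(-208) - P = 212 - 1*(-29) = 212 + 29 = 241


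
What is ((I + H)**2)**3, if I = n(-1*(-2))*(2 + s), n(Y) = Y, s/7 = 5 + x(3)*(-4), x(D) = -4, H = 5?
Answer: 773848189788129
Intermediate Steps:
s = 147 (s = 7*(5 - 4*(-4)) = 7*(5 + 16) = 7*21 = 147)
I = 298 (I = (-1*(-2))*(2 + 147) = 2*149 = 298)
((I + H)**2)**3 = ((298 + 5)**2)**3 = (303**2)**3 = 91809**3 = 773848189788129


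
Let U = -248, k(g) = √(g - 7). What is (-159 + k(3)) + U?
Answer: -407 + 2*I ≈ -407.0 + 2.0*I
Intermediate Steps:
k(g) = √(-7 + g)
(-159 + k(3)) + U = (-159 + √(-7 + 3)) - 248 = (-159 + √(-4)) - 248 = (-159 + 2*I) - 248 = -407 + 2*I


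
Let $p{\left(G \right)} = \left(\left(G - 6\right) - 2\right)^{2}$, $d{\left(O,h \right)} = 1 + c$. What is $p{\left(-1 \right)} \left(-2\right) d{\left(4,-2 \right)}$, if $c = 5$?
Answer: $-972$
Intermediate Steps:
$d{\left(O,h \right)} = 6$ ($d{\left(O,h \right)} = 1 + 5 = 6$)
$p{\left(G \right)} = \left(-8 + G\right)^{2}$ ($p{\left(G \right)} = \left(\left(G - 6\right) - 2\right)^{2} = \left(\left(-6 + G\right) - 2\right)^{2} = \left(-8 + G\right)^{2}$)
$p{\left(-1 \right)} \left(-2\right) d{\left(4,-2 \right)} = \left(-8 - 1\right)^{2} \left(-2\right) 6 = \left(-9\right)^{2} \left(-2\right) 6 = 81 \left(-2\right) 6 = \left(-162\right) 6 = -972$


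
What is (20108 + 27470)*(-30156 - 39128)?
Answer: -3296394152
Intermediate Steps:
(20108 + 27470)*(-30156 - 39128) = 47578*(-69284) = -3296394152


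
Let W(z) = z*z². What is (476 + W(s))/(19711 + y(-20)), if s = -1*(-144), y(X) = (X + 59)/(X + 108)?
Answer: 262808480/1734607 ≈ 151.51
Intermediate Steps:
y(X) = (59 + X)/(108 + X)
s = 144
W(z) = z³
(476 + W(s))/(19711 + y(-20)) = (476 + 144³)/(19711 + (59 - 20)/(108 - 20)) = (476 + 2985984)/(19711 + 39/88) = 2986460/(19711 + (1/88)*39) = 2986460/(19711 + 39/88) = 2986460/(1734607/88) = 2986460*(88/1734607) = 262808480/1734607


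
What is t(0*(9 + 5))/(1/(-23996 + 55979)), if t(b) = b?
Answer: 0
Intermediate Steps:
t(0*(9 + 5))/(1/(-23996 + 55979)) = (0*(9 + 5))/(1/(-23996 + 55979)) = (0*14)/(1/31983) = 0/(1/31983) = 0*31983 = 0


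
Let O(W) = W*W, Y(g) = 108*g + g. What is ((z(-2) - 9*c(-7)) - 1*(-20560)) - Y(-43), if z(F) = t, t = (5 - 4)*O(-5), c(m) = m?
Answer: 25335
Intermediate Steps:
Y(g) = 109*g
O(W) = W**2
t = 25 (t = (5 - 4)*(-5)**2 = 1*25 = 25)
z(F) = 25
((z(-2) - 9*c(-7)) - 1*(-20560)) - Y(-43) = ((25 - 9*(-7)) - 1*(-20560)) - 109*(-43) = ((25 + 63) + 20560) - 1*(-4687) = (88 + 20560) + 4687 = 20648 + 4687 = 25335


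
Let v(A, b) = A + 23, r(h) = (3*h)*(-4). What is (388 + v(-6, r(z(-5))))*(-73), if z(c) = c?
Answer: -29565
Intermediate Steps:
r(h) = -12*h
v(A, b) = 23 + A
(388 + v(-6, r(z(-5))))*(-73) = (388 + (23 - 6))*(-73) = (388 + 17)*(-73) = 405*(-73) = -29565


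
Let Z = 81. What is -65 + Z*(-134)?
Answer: -10919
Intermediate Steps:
-65 + Z*(-134) = -65 + 81*(-134) = -65 - 10854 = -10919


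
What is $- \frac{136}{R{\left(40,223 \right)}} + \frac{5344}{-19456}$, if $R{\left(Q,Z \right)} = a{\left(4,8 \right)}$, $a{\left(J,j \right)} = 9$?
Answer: $- \frac{84191}{5472} \approx -15.386$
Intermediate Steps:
$R{\left(Q,Z \right)} = 9$
$- \frac{136}{R{\left(40,223 \right)}} + \frac{5344}{-19456} = - \frac{136}{9} + \frac{5344}{-19456} = \left(-136\right) \frac{1}{9} + 5344 \left(- \frac{1}{19456}\right) = - \frac{136}{9} - \frac{167}{608} = - \frac{84191}{5472}$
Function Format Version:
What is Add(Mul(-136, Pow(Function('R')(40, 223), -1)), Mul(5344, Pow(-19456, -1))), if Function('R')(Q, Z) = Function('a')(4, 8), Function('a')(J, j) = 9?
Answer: Rational(-84191, 5472) ≈ -15.386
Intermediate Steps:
Function('R')(Q, Z) = 9
Add(Mul(-136, Pow(Function('R')(40, 223), -1)), Mul(5344, Pow(-19456, -1))) = Add(Mul(-136, Pow(9, -1)), Mul(5344, Pow(-19456, -1))) = Add(Mul(-136, Rational(1, 9)), Mul(5344, Rational(-1, 19456))) = Add(Rational(-136, 9), Rational(-167, 608)) = Rational(-84191, 5472)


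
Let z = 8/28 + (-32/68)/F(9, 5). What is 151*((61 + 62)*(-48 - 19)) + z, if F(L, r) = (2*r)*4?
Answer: -740412482/595 ≈ -1.2444e+6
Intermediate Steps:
F(L, r) = 8*r
z = 163/595 (z = 8/28 + (-32/68)/((8*5)) = 8*(1/28) - 32*1/68/40 = 2/7 - 8/17*1/40 = 2/7 - 1/85 = 163/595 ≈ 0.27395)
151*((61 + 62)*(-48 - 19)) + z = 151*((61 + 62)*(-48 - 19)) + 163/595 = 151*(123*(-67)) + 163/595 = 151*(-8241) + 163/595 = -1244391 + 163/595 = -740412482/595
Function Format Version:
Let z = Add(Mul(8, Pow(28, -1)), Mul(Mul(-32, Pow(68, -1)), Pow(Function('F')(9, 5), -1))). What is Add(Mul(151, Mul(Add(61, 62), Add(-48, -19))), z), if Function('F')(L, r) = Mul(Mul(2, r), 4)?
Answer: Rational(-740412482, 595) ≈ -1.2444e+6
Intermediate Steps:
Function('F')(L, r) = Mul(8, r)
z = Rational(163, 595) (z = Add(Mul(8, Pow(28, -1)), Mul(Mul(-32, Pow(68, -1)), Pow(Mul(8, 5), -1))) = Add(Mul(8, Rational(1, 28)), Mul(Mul(-32, Rational(1, 68)), Pow(40, -1))) = Add(Rational(2, 7), Mul(Rational(-8, 17), Rational(1, 40))) = Add(Rational(2, 7), Rational(-1, 85)) = Rational(163, 595) ≈ 0.27395)
Add(Mul(151, Mul(Add(61, 62), Add(-48, -19))), z) = Add(Mul(151, Mul(Add(61, 62), Add(-48, -19))), Rational(163, 595)) = Add(Mul(151, Mul(123, -67)), Rational(163, 595)) = Add(Mul(151, -8241), Rational(163, 595)) = Add(-1244391, Rational(163, 595)) = Rational(-740412482, 595)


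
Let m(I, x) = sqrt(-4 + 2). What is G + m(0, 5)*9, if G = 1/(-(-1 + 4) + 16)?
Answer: 1/13 + 9*I*sqrt(2) ≈ 0.076923 + 12.728*I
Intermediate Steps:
G = 1/13 (G = 1/(-1*3 + 16) = 1/(-3 + 16) = 1/13 ≈ 0.076923)
m(I, x) = I*sqrt(2) (m(I, x) = sqrt(-2) = I*sqrt(2))
G + m(0, 5)*9 = 1/13 + (I*sqrt(2))*9 = 1/13 + 9*I*sqrt(2)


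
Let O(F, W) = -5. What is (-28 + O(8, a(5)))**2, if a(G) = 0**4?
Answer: 1089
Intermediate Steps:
a(G) = 0
(-28 + O(8, a(5)))**2 = (-28 - 5)**2 = (-33)**2 = 1089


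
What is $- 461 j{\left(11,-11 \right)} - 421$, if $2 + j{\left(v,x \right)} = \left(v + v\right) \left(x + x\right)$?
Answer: $223625$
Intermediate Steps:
$j{\left(v,x \right)} = -2 + 4 v x$ ($j{\left(v,x \right)} = -2 + \left(v + v\right) \left(x + x\right) = -2 + 2 v 2 x = -2 + 4 v x$)
$- 461 j{\left(11,-11 \right)} - 421 = - 461 \left(-2 + 4 \cdot 11 \left(-11\right)\right) - 421 = - 461 \left(-2 - 484\right) - 421 = \left(-461\right) \left(-486\right) - 421 = 224046 - 421 = 223625$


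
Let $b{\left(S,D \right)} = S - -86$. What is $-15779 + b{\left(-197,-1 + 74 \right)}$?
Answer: $-15890$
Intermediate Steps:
$b{\left(S,D \right)} = 86 + S$ ($b{\left(S,D \right)} = S + 86 = 86 + S$)
$-15779 + b{\left(-197,-1 + 74 \right)} = -15779 + \left(86 - 197\right) = -15779 - 111 = -15890$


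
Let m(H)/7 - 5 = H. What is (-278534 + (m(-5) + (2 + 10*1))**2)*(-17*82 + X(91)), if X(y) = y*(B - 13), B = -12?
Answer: 1021412910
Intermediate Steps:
m(H) = 35 + 7*H
X(y) = -25*y (X(y) = y*(-12 - 13) = y*(-25) = -25*y)
(-278534 + (m(-5) + (2 + 10*1))**2)*(-17*82 + X(91)) = (-278534 + ((35 + 7*(-5)) + (2 + 10*1))**2)*(-17*82 - 25*91) = (-278534 + ((35 - 35) + (2 + 10))**2)*(-1394 - 2275) = (-278534 + (0 + 12)**2)*(-3669) = (-278534 + 12**2)*(-3669) = (-278534 + 144)*(-3669) = -278390*(-3669) = 1021412910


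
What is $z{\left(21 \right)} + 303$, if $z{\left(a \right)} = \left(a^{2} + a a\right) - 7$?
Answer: $1178$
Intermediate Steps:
$z{\left(a \right)} = -7 + 2 a^{2}$ ($z{\left(a \right)} = \left(a^{2} + a^{2}\right) - 7 = 2 a^{2} - 7 = -7 + 2 a^{2}$)
$z{\left(21 \right)} + 303 = \left(-7 + 2 \cdot 21^{2}\right) + 303 = \left(-7 + 2 \cdot 441\right) + 303 = \left(-7 + 882\right) + 303 = 875 + 303 = 1178$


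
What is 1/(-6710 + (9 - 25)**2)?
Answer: -1/6454 ≈ -0.00015494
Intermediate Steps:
1/(-6710 + (9 - 25)**2) = 1/(-6710 + (-16)**2) = 1/(-6710 + 256) = 1/(-6454) = -1/6454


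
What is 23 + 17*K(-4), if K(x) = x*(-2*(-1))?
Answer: -113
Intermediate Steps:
K(x) = 2*x (K(x) = x*2 = 2*x)
23 + 17*K(-4) = 23 + 17*(2*(-4)) = 23 + 17*(-8) = 23 - 136 = -113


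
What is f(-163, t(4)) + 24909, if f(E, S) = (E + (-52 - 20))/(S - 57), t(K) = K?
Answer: 1320412/53 ≈ 24913.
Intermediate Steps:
f(E, S) = (-72 + E)/(-57 + S) (f(E, S) = (E - 72)/(-57 + S) = (-72 + E)/(-57 + S))
f(-163, t(4)) + 24909 = (-72 - 163)/(-57 + 4) + 24909 = -235/(-53) + 24909 = -1/53*(-235) + 24909 = 235/53 + 24909 = 1320412/53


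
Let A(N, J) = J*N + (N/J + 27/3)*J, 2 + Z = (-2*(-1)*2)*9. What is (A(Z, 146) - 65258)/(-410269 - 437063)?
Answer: 29473/423666 ≈ 0.069567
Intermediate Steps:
Z = 34 (Z = -2 + (-2*(-1)*2)*9 = -2 + (2*2)*9 = -2 + 4*9 = -2 + 36 = 34)
A(N, J) = J*N + J*(9 + N/J) (A(N, J) = J*N + (N/J + 27*(⅓))*J = J*N + (N/J + 9)*J = J*N + (9 + N/J)*J = J*N + J*(9 + N/J))
(A(Z, 146) - 65258)/(-410269 - 437063) = ((34 + 9*146 + 146*34) - 65258)/(-410269 - 437063) = ((34 + 1314 + 4964) - 65258)/(-847332) = (6312 - 65258)*(-1/847332) = -58946*(-1/847332) = 29473/423666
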